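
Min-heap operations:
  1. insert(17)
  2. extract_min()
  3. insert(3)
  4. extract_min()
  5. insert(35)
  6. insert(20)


insert(17) -> [17]
extract_min()->17, []
insert(3) -> [3]
extract_min()->3, []
insert(35) -> [35]
insert(20) -> [20, 35]

Final heap: [20, 35]


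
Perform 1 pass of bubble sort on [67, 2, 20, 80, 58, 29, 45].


Initial: [67, 2, 20, 80, 58, 29, 45]
Pass 1: [2, 20, 67, 58, 29, 45, 80] (5 swaps)

After 1 pass: [2, 20, 67, 58, 29, 45, 80]


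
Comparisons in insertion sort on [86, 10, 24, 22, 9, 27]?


Algorithm: insertion sort
Input: [86, 10, 24, 22, 9, 27]
Sorted: [9, 10, 22, 24, 27, 86]

12


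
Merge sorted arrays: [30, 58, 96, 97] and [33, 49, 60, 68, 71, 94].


Take 30 from A
Take 33 from B
Take 49 from B
Take 58 from A
Take 60 from B
Take 68 from B
Take 71 from B
Take 94 from B

Merged: [30, 33, 49, 58, 60, 68, 71, 94, 96, 97]


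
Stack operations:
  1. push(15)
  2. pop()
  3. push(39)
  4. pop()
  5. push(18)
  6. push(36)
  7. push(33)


push(15) -> [15]
pop()->15, []
push(39) -> [39]
pop()->39, []
push(18) -> [18]
push(36) -> [18, 36]
push(33) -> [18, 36, 33]

Final stack: [18, 36, 33]


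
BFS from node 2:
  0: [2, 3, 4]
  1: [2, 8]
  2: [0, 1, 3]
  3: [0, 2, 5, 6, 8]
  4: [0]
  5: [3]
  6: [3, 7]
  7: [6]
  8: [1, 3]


Visit 2, enqueue [0, 1, 3]
Visit 0, enqueue [4]
Visit 1, enqueue [8]
Visit 3, enqueue [5, 6]
Visit 4, enqueue []
Visit 8, enqueue []
Visit 5, enqueue []
Visit 6, enqueue [7]
Visit 7, enqueue []

BFS order: [2, 0, 1, 3, 4, 8, 5, 6, 7]


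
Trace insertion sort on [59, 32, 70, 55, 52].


Initial: [59, 32, 70, 55, 52]
Insert 32: [32, 59, 70, 55, 52]
Insert 70: [32, 59, 70, 55, 52]
Insert 55: [32, 55, 59, 70, 52]
Insert 52: [32, 52, 55, 59, 70]

Sorted: [32, 52, 55, 59, 70]


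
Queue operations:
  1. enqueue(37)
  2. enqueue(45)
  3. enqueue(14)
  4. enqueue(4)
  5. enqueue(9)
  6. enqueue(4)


enqueue(37) -> [37]
enqueue(45) -> [37, 45]
enqueue(14) -> [37, 45, 14]
enqueue(4) -> [37, 45, 14, 4]
enqueue(9) -> [37, 45, 14, 4, 9]
enqueue(4) -> [37, 45, 14, 4, 9, 4]

Final queue: [37, 45, 14, 4, 9, 4]


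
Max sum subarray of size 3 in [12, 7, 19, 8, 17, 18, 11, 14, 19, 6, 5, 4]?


[0:3]: 38
[1:4]: 34
[2:5]: 44
[3:6]: 43
[4:7]: 46
[5:8]: 43
[6:9]: 44
[7:10]: 39
[8:11]: 30
[9:12]: 15

Max: 46 at [4:7]


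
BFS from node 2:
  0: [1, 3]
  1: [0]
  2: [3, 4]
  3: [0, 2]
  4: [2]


Visit 2, enqueue [3, 4]
Visit 3, enqueue [0]
Visit 4, enqueue []
Visit 0, enqueue [1]
Visit 1, enqueue []

BFS order: [2, 3, 4, 0, 1]


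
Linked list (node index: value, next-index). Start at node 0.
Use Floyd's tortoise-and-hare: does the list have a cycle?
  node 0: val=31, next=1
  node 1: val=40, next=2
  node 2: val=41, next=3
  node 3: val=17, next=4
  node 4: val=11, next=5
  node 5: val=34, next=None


Floyd's tortoise (slow, +1) and hare (fast, +2):
  init: slow=0, fast=0
  step 1: slow=1, fast=2
  step 2: slow=2, fast=4
  step 3: fast 4->5->None, no cycle

Cycle: no


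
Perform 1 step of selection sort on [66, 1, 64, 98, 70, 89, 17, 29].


Initial: [66, 1, 64, 98, 70, 89, 17, 29]
Step 1: min=1 at 1
  Swap: [1, 66, 64, 98, 70, 89, 17, 29]

After 1 step: [1, 66, 64, 98, 70, 89, 17, 29]


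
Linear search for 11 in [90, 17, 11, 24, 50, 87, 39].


i=0: 90!=11
i=1: 17!=11
i=2: 11==11 found!

Found at 2, 3 comps


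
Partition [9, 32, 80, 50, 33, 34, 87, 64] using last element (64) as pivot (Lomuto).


Pivot: 64
  9 <= 64: advance i (no swap)
  32 <= 64: advance i (no swap)
  50 <= 64: swap -> [9, 32, 50, 80, 33, 34, 87, 64]
  33 <= 64: swap -> [9, 32, 50, 33, 80, 34, 87, 64]
  34 <= 64: swap -> [9, 32, 50, 33, 34, 80, 87, 64]
Place pivot at 5: [9, 32, 50, 33, 34, 64, 87, 80]

Partitioned: [9, 32, 50, 33, 34, 64, 87, 80]


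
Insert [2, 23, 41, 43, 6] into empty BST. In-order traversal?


Insert 2: root
Insert 23: R from 2
Insert 41: R from 2 -> R from 23
Insert 43: R from 2 -> R from 23 -> R from 41
Insert 6: R from 2 -> L from 23

In-order: [2, 6, 23, 41, 43]


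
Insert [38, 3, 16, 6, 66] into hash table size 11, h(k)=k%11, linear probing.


Insert 38: h=5 -> slot 5
Insert 3: h=3 -> slot 3
Insert 16: h=5, 1 probes -> slot 6
Insert 6: h=6, 1 probes -> slot 7
Insert 66: h=0 -> slot 0

Table: [66, None, None, 3, None, 38, 16, 6, None, None, None]


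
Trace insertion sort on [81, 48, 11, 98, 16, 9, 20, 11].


Initial: [81, 48, 11, 98, 16, 9, 20, 11]
Insert 48: [48, 81, 11, 98, 16, 9, 20, 11]
Insert 11: [11, 48, 81, 98, 16, 9, 20, 11]
Insert 98: [11, 48, 81, 98, 16, 9, 20, 11]
Insert 16: [11, 16, 48, 81, 98, 9, 20, 11]
Insert 9: [9, 11, 16, 48, 81, 98, 20, 11]
Insert 20: [9, 11, 16, 20, 48, 81, 98, 11]
Insert 11: [9, 11, 11, 16, 20, 48, 81, 98]

Sorted: [9, 11, 11, 16, 20, 48, 81, 98]


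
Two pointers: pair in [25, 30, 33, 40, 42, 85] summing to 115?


lo=0(25)+hi=5(85)=110
lo=1(30)+hi=5(85)=115

Yes: 30+85=115


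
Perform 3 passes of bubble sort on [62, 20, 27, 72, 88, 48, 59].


Initial: [62, 20, 27, 72, 88, 48, 59]
Pass 1: [20, 27, 62, 72, 48, 59, 88] (4 swaps)
Pass 2: [20, 27, 62, 48, 59, 72, 88] (2 swaps)
Pass 3: [20, 27, 48, 59, 62, 72, 88] (2 swaps)

After 3 passes: [20, 27, 48, 59, 62, 72, 88]


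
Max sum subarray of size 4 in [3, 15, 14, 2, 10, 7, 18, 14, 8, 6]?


[0:4]: 34
[1:5]: 41
[2:6]: 33
[3:7]: 37
[4:8]: 49
[5:9]: 47
[6:10]: 46

Max: 49 at [4:8]


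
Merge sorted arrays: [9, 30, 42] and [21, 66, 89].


Take 9 from A
Take 21 from B
Take 30 from A
Take 42 from A

Merged: [9, 21, 30, 42, 66, 89]


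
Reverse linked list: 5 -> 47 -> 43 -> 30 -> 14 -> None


Step 1: curr=5, set curr.next=prev(None) | reversed so far: 5
Step 2: curr=47, set curr.next=prev(5) | reversed so far: 47 -> 5
Step 3: curr=43, set curr.next=prev(47) | reversed so far: 43 -> 47 -> 5
Step 4: curr=30, set curr.next=prev(43) | reversed so far: 30 -> 43 -> 47 -> 5
Step 5: curr=14, set curr.next=prev(30) | reversed so far: 14 -> 30 -> 43 -> 47 -> 5

14 -> 30 -> 43 -> 47 -> 5 -> None


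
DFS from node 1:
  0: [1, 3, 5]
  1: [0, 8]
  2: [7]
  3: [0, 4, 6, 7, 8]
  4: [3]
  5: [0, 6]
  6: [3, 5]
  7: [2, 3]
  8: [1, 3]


Visit 1, push [8, 0]
Visit 0, push [5, 3]
Visit 3, push [8, 7, 6, 4]
Visit 4, push []
Visit 6, push [5]
Visit 5, push []
Visit 7, push [2]
Visit 2, push []
Visit 8, push []

DFS order: [1, 0, 3, 4, 6, 5, 7, 2, 8]


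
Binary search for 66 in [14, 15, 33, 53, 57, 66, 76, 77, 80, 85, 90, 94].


Step 1: lo=0, hi=11, mid=5, val=66

Found at index 5


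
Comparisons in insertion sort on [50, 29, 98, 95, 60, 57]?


Algorithm: insertion sort
Input: [50, 29, 98, 95, 60, 57]
Sorted: [29, 50, 57, 60, 95, 98]

11


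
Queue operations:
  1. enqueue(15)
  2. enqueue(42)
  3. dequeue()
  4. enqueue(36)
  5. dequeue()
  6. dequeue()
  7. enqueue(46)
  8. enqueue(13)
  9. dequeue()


enqueue(15) -> [15]
enqueue(42) -> [15, 42]
dequeue()->15, [42]
enqueue(36) -> [42, 36]
dequeue()->42, [36]
dequeue()->36, []
enqueue(46) -> [46]
enqueue(13) -> [46, 13]
dequeue()->46, [13]

Final queue: [13]


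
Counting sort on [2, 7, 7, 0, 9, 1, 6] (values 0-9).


Input: [2, 7, 7, 0, 9, 1, 6]
Counts: [1, 1, 1, 0, 0, 0, 1, 2, 0, 1]

Sorted: [0, 1, 2, 6, 7, 7, 9]


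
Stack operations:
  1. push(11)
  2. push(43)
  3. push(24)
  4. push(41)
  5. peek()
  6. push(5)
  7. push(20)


push(11) -> [11]
push(43) -> [11, 43]
push(24) -> [11, 43, 24]
push(41) -> [11, 43, 24, 41]
peek()->41
push(5) -> [11, 43, 24, 41, 5]
push(20) -> [11, 43, 24, 41, 5, 20]

Final stack: [11, 43, 24, 41, 5, 20]


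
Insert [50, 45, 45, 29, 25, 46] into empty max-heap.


Insert 50: [50]
Insert 45: [50, 45]
Insert 45: [50, 45, 45]
Insert 29: [50, 45, 45, 29]
Insert 25: [50, 45, 45, 29, 25]
Insert 46: [50, 45, 46, 29, 25, 45]

Final heap: [50, 45, 46, 29, 25, 45]


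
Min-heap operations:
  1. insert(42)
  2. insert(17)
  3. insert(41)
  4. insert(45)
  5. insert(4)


insert(42) -> [42]
insert(17) -> [17, 42]
insert(41) -> [17, 42, 41]
insert(45) -> [17, 42, 41, 45]
insert(4) -> [4, 17, 41, 45, 42]

Final heap: [4, 17, 41, 45, 42]


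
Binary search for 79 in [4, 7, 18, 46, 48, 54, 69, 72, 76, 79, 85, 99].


Step 1: lo=0, hi=11, mid=5, val=54
Step 2: lo=6, hi=11, mid=8, val=76
Step 3: lo=9, hi=11, mid=10, val=85
Step 4: lo=9, hi=9, mid=9, val=79

Found at index 9


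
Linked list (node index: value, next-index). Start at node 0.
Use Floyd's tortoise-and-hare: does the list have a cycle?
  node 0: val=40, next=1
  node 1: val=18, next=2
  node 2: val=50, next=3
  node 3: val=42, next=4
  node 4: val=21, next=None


Floyd's tortoise (slow, +1) and hare (fast, +2):
  init: slow=0, fast=0
  step 1: slow=1, fast=2
  step 2: slow=2, fast=4
  step 3: fast -> None, no cycle

Cycle: no


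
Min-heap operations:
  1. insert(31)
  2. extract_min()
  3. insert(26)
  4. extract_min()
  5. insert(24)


insert(31) -> [31]
extract_min()->31, []
insert(26) -> [26]
extract_min()->26, []
insert(24) -> [24]

Final heap: [24]


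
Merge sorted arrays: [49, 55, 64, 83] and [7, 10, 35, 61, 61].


Take 7 from B
Take 10 from B
Take 35 from B
Take 49 from A
Take 55 from A
Take 61 from B
Take 61 from B

Merged: [7, 10, 35, 49, 55, 61, 61, 64, 83]


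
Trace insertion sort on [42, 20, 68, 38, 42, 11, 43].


Initial: [42, 20, 68, 38, 42, 11, 43]
Insert 20: [20, 42, 68, 38, 42, 11, 43]
Insert 68: [20, 42, 68, 38, 42, 11, 43]
Insert 38: [20, 38, 42, 68, 42, 11, 43]
Insert 42: [20, 38, 42, 42, 68, 11, 43]
Insert 11: [11, 20, 38, 42, 42, 68, 43]
Insert 43: [11, 20, 38, 42, 42, 43, 68]

Sorted: [11, 20, 38, 42, 42, 43, 68]


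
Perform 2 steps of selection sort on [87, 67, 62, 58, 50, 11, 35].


Initial: [87, 67, 62, 58, 50, 11, 35]
Step 1: min=11 at 5
  Swap: [11, 67, 62, 58, 50, 87, 35]
Step 2: min=35 at 6
  Swap: [11, 35, 62, 58, 50, 87, 67]

After 2 steps: [11, 35, 62, 58, 50, 87, 67]


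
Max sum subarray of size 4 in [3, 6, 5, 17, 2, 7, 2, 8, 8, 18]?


[0:4]: 31
[1:5]: 30
[2:6]: 31
[3:7]: 28
[4:8]: 19
[5:9]: 25
[6:10]: 36

Max: 36 at [6:10]


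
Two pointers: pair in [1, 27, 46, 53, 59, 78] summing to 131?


lo=0(1)+hi=5(78)=79
lo=1(27)+hi=5(78)=105
lo=2(46)+hi=5(78)=124
lo=3(53)+hi=5(78)=131

Yes: 53+78=131


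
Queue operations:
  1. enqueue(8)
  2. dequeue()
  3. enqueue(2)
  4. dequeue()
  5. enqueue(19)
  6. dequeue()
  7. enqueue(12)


enqueue(8) -> [8]
dequeue()->8, []
enqueue(2) -> [2]
dequeue()->2, []
enqueue(19) -> [19]
dequeue()->19, []
enqueue(12) -> [12]

Final queue: [12]


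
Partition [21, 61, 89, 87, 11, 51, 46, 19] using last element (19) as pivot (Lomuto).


Pivot: 19
  11 <= 19: swap -> [11, 61, 89, 87, 21, 51, 46, 19]
Place pivot at 1: [11, 19, 89, 87, 21, 51, 46, 61]

Partitioned: [11, 19, 89, 87, 21, 51, 46, 61]


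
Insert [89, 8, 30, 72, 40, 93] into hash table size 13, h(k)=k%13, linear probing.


Insert 89: h=11 -> slot 11
Insert 8: h=8 -> slot 8
Insert 30: h=4 -> slot 4
Insert 72: h=7 -> slot 7
Insert 40: h=1 -> slot 1
Insert 93: h=2 -> slot 2

Table: [None, 40, 93, None, 30, None, None, 72, 8, None, None, 89, None]


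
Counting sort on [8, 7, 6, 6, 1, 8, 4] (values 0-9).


Input: [8, 7, 6, 6, 1, 8, 4]
Counts: [0, 1, 0, 0, 1, 0, 2, 1, 2, 0]

Sorted: [1, 4, 6, 6, 7, 8, 8]


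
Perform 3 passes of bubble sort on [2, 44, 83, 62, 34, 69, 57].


Initial: [2, 44, 83, 62, 34, 69, 57]
Pass 1: [2, 44, 62, 34, 69, 57, 83] (4 swaps)
Pass 2: [2, 44, 34, 62, 57, 69, 83] (2 swaps)
Pass 3: [2, 34, 44, 57, 62, 69, 83] (2 swaps)

After 3 passes: [2, 34, 44, 57, 62, 69, 83]


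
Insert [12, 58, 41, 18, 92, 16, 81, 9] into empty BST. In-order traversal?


Insert 12: root
Insert 58: R from 12
Insert 41: R from 12 -> L from 58
Insert 18: R from 12 -> L from 58 -> L from 41
Insert 92: R from 12 -> R from 58
Insert 16: R from 12 -> L from 58 -> L from 41 -> L from 18
Insert 81: R from 12 -> R from 58 -> L from 92
Insert 9: L from 12

In-order: [9, 12, 16, 18, 41, 58, 81, 92]


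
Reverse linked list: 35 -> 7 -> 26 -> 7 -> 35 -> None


Step 1: curr=35, set curr.next=prev(None) | reversed so far: 35
Step 2: curr=7, set curr.next=prev(35) | reversed so far: 7 -> 35
Step 3: curr=26, set curr.next=prev(7) | reversed so far: 26 -> 7 -> 35
Step 4: curr=7, set curr.next=prev(26) | reversed so far: 7 -> 26 -> 7 -> 35
Step 5: curr=35, set curr.next=prev(7) | reversed so far: 35 -> 7 -> 26 -> 7 -> 35

35 -> 7 -> 26 -> 7 -> 35 -> None


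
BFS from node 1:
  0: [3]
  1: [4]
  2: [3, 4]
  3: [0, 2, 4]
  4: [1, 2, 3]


Visit 1, enqueue [4]
Visit 4, enqueue [2, 3]
Visit 2, enqueue []
Visit 3, enqueue [0]
Visit 0, enqueue []

BFS order: [1, 4, 2, 3, 0]


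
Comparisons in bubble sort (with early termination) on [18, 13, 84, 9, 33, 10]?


Algorithm: bubble sort (with early termination)
Input: [18, 13, 84, 9, 33, 10]
Sorted: [9, 10, 13, 18, 33, 84]

15


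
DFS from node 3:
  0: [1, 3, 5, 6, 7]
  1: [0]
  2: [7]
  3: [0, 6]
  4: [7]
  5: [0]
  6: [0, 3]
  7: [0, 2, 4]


Visit 3, push [6, 0]
Visit 0, push [7, 6, 5, 1]
Visit 1, push []
Visit 5, push []
Visit 6, push []
Visit 7, push [4, 2]
Visit 2, push []
Visit 4, push []

DFS order: [3, 0, 1, 5, 6, 7, 2, 4]


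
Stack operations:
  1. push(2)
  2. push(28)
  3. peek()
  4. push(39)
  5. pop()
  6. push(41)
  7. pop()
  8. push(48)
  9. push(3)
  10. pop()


push(2) -> [2]
push(28) -> [2, 28]
peek()->28
push(39) -> [2, 28, 39]
pop()->39, [2, 28]
push(41) -> [2, 28, 41]
pop()->41, [2, 28]
push(48) -> [2, 28, 48]
push(3) -> [2, 28, 48, 3]
pop()->3, [2, 28, 48]

Final stack: [2, 28, 48]


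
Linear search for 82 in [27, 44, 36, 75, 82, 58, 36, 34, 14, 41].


i=0: 27!=82
i=1: 44!=82
i=2: 36!=82
i=3: 75!=82
i=4: 82==82 found!

Found at 4, 5 comps


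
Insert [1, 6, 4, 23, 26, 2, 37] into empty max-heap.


Insert 1: [1]
Insert 6: [6, 1]
Insert 4: [6, 1, 4]
Insert 23: [23, 6, 4, 1]
Insert 26: [26, 23, 4, 1, 6]
Insert 2: [26, 23, 4, 1, 6, 2]
Insert 37: [37, 23, 26, 1, 6, 2, 4]

Final heap: [37, 23, 26, 1, 6, 2, 4]


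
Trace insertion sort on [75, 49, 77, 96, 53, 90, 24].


Initial: [75, 49, 77, 96, 53, 90, 24]
Insert 49: [49, 75, 77, 96, 53, 90, 24]
Insert 77: [49, 75, 77, 96, 53, 90, 24]
Insert 96: [49, 75, 77, 96, 53, 90, 24]
Insert 53: [49, 53, 75, 77, 96, 90, 24]
Insert 90: [49, 53, 75, 77, 90, 96, 24]
Insert 24: [24, 49, 53, 75, 77, 90, 96]

Sorted: [24, 49, 53, 75, 77, 90, 96]


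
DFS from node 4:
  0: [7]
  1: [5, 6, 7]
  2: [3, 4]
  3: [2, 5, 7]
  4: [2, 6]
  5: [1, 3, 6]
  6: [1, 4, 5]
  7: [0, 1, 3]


Visit 4, push [6, 2]
Visit 2, push [3]
Visit 3, push [7, 5]
Visit 5, push [6, 1]
Visit 1, push [7, 6]
Visit 6, push []
Visit 7, push [0]
Visit 0, push []

DFS order: [4, 2, 3, 5, 1, 6, 7, 0]


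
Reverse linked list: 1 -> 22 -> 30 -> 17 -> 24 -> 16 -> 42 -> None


Step 1: curr=1, set curr.next=prev(None) | reversed so far: 1
Step 2: curr=22, set curr.next=prev(1) | reversed so far: 22 -> 1
Step 3: curr=30, set curr.next=prev(22) | reversed so far: 30 -> 22 -> 1
Step 4: curr=17, set curr.next=prev(30) | reversed so far: 17 -> 30 -> 22 -> 1
Step 5: curr=24, set curr.next=prev(17) | reversed so far: 24 -> 17 -> 30 -> 22 -> 1
Step 6: curr=16, set curr.next=prev(24) | reversed so far: 16 -> 24 -> 17 -> 30 -> 22 -> 1
Step 7: curr=42, set curr.next=prev(16) | reversed so far: 42 -> 16 -> 24 -> 17 -> 30 -> 22 -> 1

42 -> 16 -> 24 -> 17 -> 30 -> 22 -> 1 -> None


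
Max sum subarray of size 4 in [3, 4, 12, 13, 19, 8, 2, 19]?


[0:4]: 32
[1:5]: 48
[2:6]: 52
[3:7]: 42
[4:8]: 48

Max: 52 at [2:6]


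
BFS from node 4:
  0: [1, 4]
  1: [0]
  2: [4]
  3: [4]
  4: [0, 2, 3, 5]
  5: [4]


Visit 4, enqueue [0, 2, 3, 5]
Visit 0, enqueue [1]
Visit 2, enqueue []
Visit 3, enqueue []
Visit 5, enqueue []
Visit 1, enqueue []

BFS order: [4, 0, 2, 3, 5, 1]


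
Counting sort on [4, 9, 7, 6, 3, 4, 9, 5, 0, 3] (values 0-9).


Input: [4, 9, 7, 6, 3, 4, 9, 5, 0, 3]
Counts: [1, 0, 0, 2, 2, 1, 1, 1, 0, 2]

Sorted: [0, 3, 3, 4, 4, 5, 6, 7, 9, 9]


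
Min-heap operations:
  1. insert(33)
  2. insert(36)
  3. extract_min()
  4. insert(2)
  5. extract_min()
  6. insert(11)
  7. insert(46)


insert(33) -> [33]
insert(36) -> [33, 36]
extract_min()->33, [36]
insert(2) -> [2, 36]
extract_min()->2, [36]
insert(11) -> [11, 36]
insert(46) -> [11, 36, 46]

Final heap: [11, 36, 46]


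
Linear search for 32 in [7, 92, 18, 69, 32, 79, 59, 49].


i=0: 7!=32
i=1: 92!=32
i=2: 18!=32
i=3: 69!=32
i=4: 32==32 found!

Found at 4, 5 comps


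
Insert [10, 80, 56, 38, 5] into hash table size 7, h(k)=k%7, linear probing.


Insert 10: h=3 -> slot 3
Insert 80: h=3, 1 probes -> slot 4
Insert 56: h=0 -> slot 0
Insert 38: h=3, 2 probes -> slot 5
Insert 5: h=5, 1 probes -> slot 6

Table: [56, None, None, 10, 80, 38, 5]


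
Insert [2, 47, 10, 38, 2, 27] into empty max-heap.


Insert 2: [2]
Insert 47: [47, 2]
Insert 10: [47, 2, 10]
Insert 38: [47, 38, 10, 2]
Insert 2: [47, 38, 10, 2, 2]
Insert 27: [47, 38, 27, 2, 2, 10]

Final heap: [47, 38, 27, 2, 2, 10]


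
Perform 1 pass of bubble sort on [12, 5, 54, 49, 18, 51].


Initial: [12, 5, 54, 49, 18, 51]
Pass 1: [5, 12, 49, 18, 51, 54] (4 swaps)

After 1 pass: [5, 12, 49, 18, 51, 54]


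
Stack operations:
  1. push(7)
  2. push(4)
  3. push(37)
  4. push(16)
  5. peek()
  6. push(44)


push(7) -> [7]
push(4) -> [7, 4]
push(37) -> [7, 4, 37]
push(16) -> [7, 4, 37, 16]
peek()->16
push(44) -> [7, 4, 37, 16, 44]

Final stack: [7, 4, 37, 16, 44]


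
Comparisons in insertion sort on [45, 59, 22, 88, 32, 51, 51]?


Algorithm: insertion sort
Input: [45, 59, 22, 88, 32, 51, 51]
Sorted: [22, 32, 45, 51, 51, 59, 88]

14


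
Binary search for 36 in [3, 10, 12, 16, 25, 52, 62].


Step 1: lo=0, hi=6, mid=3, val=16
Step 2: lo=4, hi=6, mid=5, val=52
Step 3: lo=4, hi=4, mid=4, val=25

Not found


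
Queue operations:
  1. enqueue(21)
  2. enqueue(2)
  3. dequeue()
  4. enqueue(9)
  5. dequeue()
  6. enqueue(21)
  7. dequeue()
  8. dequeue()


enqueue(21) -> [21]
enqueue(2) -> [21, 2]
dequeue()->21, [2]
enqueue(9) -> [2, 9]
dequeue()->2, [9]
enqueue(21) -> [9, 21]
dequeue()->9, [21]
dequeue()->21, []

Final queue: []


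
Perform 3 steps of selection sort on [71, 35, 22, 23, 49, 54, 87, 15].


Initial: [71, 35, 22, 23, 49, 54, 87, 15]
Step 1: min=15 at 7
  Swap: [15, 35, 22, 23, 49, 54, 87, 71]
Step 2: min=22 at 2
  Swap: [15, 22, 35, 23, 49, 54, 87, 71]
Step 3: min=23 at 3
  Swap: [15, 22, 23, 35, 49, 54, 87, 71]

After 3 steps: [15, 22, 23, 35, 49, 54, 87, 71]


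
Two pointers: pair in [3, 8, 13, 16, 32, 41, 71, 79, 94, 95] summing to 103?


lo=0(3)+hi=9(95)=98
lo=1(8)+hi=9(95)=103

Yes: 8+95=103


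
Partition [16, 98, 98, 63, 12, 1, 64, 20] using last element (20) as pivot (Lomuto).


Pivot: 20
  16 <= 20: advance i (no swap)
  12 <= 20: swap -> [16, 12, 98, 63, 98, 1, 64, 20]
  1 <= 20: swap -> [16, 12, 1, 63, 98, 98, 64, 20]
Place pivot at 3: [16, 12, 1, 20, 98, 98, 64, 63]

Partitioned: [16, 12, 1, 20, 98, 98, 64, 63]


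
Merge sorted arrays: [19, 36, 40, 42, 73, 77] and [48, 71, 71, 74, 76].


Take 19 from A
Take 36 from A
Take 40 from A
Take 42 from A
Take 48 from B
Take 71 from B
Take 71 from B
Take 73 from A
Take 74 from B
Take 76 from B

Merged: [19, 36, 40, 42, 48, 71, 71, 73, 74, 76, 77]


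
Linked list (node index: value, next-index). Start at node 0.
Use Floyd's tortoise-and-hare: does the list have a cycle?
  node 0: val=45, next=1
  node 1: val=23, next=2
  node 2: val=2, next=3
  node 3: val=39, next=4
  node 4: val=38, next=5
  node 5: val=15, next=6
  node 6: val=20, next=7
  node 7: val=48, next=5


Floyd's tortoise (slow, +1) and hare (fast, +2):
  init: slow=0, fast=0
  step 1: slow=1, fast=2
  step 2: slow=2, fast=4
  step 3: slow=3, fast=6
  step 4: slow=4, fast=5
  step 5: slow=5, fast=7
  step 6: slow=6, fast=6
  slow == fast at node 6: cycle detected

Cycle: yes


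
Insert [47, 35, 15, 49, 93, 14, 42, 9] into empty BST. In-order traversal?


Insert 47: root
Insert 35: L from 47
Insert 15: L from 47 -> L from 35
Insert 49: R from 47
Insert 93: R from 47 -> R from 49
Insert 14: L from 47 -> L from 35 -> L from 15
Insert 42: L from 47 -> R from 35
Insert 9: L from 47 -> L from 35 -> L from 15 -> L from 14

In-order: [9, 14, 15, 35, 42, 47, 49, 93]


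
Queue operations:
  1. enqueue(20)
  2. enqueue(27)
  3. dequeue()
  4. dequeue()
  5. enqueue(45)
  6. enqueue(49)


enqueue(20) -> [20]
enqueue(27) -> [20, 27]
dequeue()->20, [27]
dequeue()->27, []
enqueue(45) -> [45]
enqueue(49) -> [45, 49]

Final queue: [45, 49]


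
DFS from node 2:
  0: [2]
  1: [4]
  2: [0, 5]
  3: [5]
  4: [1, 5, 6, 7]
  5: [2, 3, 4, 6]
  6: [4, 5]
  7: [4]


Visit 2, push [5, 0]
Visit 0, push []
Visit 5, push [6, 4, 3]
Visit 3, push []
Visit 4, push [7, 6, 1]
Visit 1, push []
Visit 6, push []
Visit 7, push []

DFS order: [2, 0, 5, 3, 4, 1, 6, 7]


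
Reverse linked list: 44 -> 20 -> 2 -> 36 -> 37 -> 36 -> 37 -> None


Step 1: curr=44, set curr.next=prev(None) | reversed so far: 44
Step 2: curr=20, set curr.next=prev(44) | reversed so far: 20 -> 44
Step 3: curr=2, set curr.next=prev(20) | reversed so far: 2 -> 20 -> 44
Step 4: curr=36, set curr.next=prev(2) | reversed so far: 36 -> 2 -> 20 -> 44
Step 5: curr=37, set curr.next=prev(36) | reversed so far: 37 -> 36 -> 2 -> 20 -> 44
Step 6: curr=36, set curr.next=prev(37) | reversed so far: 36 -> 37 -> 36 -> 2 -> 20 -> 44
Step 7: curr=37, set curr.next=prev(36) | reversed so far: 37 -> 36 -> 37 -> 36 -> 2 -> 20 -> 44

37 -> 36 -> 37 -> 36 -> 2 -> 20 -> 44 -> None


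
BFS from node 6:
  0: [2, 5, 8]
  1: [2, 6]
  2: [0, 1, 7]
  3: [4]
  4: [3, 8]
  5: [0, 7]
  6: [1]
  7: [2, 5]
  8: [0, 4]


Visit 6, enqueue [1]
Visit 1, enqueue [2]
Visit 2, enqueue [0, 7]
Visit 0, enqueue [5, 8]
Visit 7, enqueue []
Visit 5, enqueue []
Visit 8, enqueue [4]
Visit 4, enqueue [3]
Visit 3, enqueue []

BFS order: [6, 1, 2, 0, 7, 5, 8, 4, 3]


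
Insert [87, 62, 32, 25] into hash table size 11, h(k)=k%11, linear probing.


Insert 87: h=10 -> slot 10
Insert 62: h=7 -> slot 7
Insert 32: h=10, 1 probes -> slot 0
Insert 25: h=3 -> slot 3

Table: [32, None, None, 25, None, None, None, 62, None, None, 87]


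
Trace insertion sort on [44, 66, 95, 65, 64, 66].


Initial: [44, 66, 95, 65, 64, 66]
Insert 66: [44, 66, 95, 65, 64, 66]
Insert 95: [44, 66, 95, 65, 64, 66]
Insert 65: [44, 65, 66, 95, 64, 66]
Insert 64: [44, 64, 65, 66, 95, 66]
Insert 66: [44, 64, 65, 66, 66, 95]

Sorted: [44, 64, 65, 66, 66, 95]


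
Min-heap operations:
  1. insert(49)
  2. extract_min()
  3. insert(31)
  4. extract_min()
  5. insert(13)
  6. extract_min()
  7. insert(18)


insert(49) -> [49]
extract_min()->49, []
insert(31) -> [31]
extract_min()->31, []
insert(13) -> [13]
extract_min()->13, []
insert(18) -> [18]

Final heap: [18]


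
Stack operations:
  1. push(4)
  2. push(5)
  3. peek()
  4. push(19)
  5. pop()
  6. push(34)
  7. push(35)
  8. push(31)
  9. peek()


push(4) -> [4]
push(5) -> [4, 5]
peek()->5
push(19) -> [4, 5, 19]
pop()->19, [4, 5]
push(34) -> [4, 5, 34]
push(35) -> [4, 5, 34, 35]
push(31) -> [4, 5, 34, 35, 31]
peek()->31

Final stack: [4, 5, 34, 35, 31]


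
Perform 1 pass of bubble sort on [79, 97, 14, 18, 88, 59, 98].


Initial: [79, 97, 14, 18, 88, 59, 98]
Pass 1: [79, 14, 18, 88, 59, 97, 98] (4 swaps)

After 1 pass: [79, 14, 18, 88, 59, 97, 98]


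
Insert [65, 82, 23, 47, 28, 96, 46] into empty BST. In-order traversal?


Insert 65: root
Insert 82: R from 65
Insert 23: L from 65
Insert 47: L from 65 -> R from 23
Insert 28: L from 65 -> R from 23 -> L from 47
Insert 96: R from 65 -> R from 82
Insert 46: L from 65 -> R from 23 -> L from 47 -> R from 28

In-order: [23, 28, 46, 47, 65, 82, 96]


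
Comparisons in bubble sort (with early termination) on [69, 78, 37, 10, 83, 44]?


Algorithm: bubble sort (with early termination)
Input: [69, 78, 37, 10, 83, 44]
Sorted: [10, 37, 44, 69, 78, 83]

14


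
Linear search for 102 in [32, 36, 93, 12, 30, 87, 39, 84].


i=0: 32!=102
i=1: 36!=102
i=2: 93!=102
i=3: 12!=102
i=4: 30!=102
i=5: 87!=102
i=6: 39!=102
i=7: 84!=102

Not found, 8 comps


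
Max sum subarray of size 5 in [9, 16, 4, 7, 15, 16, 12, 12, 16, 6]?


[0:5]: 51
[1:6]: 58
[2:7]: 54
[3:8]: 62
[4:9]: 71
[5:10]: 62

Max: 71 at [4:9]


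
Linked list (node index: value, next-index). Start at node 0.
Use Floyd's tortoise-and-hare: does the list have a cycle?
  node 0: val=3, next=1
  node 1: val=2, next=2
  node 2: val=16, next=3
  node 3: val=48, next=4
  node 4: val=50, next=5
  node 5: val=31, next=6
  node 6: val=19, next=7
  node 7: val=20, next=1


Floyd's tortoise (slow, +1) and hare (fast, +2):
  init: slow=0, fast=0
  step 1: slow=1, fast=2
  step 2: slow=2, fast=4
  step 3: slow=3, fast=6
  step 4: slow=4, fast=1
  step 5: slow=5, fast=3
  step 6: slow=6, fast=5
  step 7: slow=7, fast=7
  slow == fast at node 7: cycle detected

Cycle: yes


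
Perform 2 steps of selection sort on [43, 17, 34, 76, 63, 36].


Initial: [43, 17, 34, 76, 63, 36]
Step 1: min=17 at 1
  Swap: [17, 43, 34, 76, 63, 36]
Step 2: min=34 at 2
  Swap: [17, 34, 43, 76, 63, 36]

After 2 steps: [17, 34, 43, 76, 63, 36]


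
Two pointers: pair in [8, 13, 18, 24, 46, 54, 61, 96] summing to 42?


lo=0(8)+hi=7(96)=104
lo=0(8)+hi=6(61)=69
lo=0(8)+hi=5(54)=62
lo=0(8)+hi=4(46)=54
lo=0(8)+hi=3(24)=32
lo=1(13)+hi=3(24)=37
lo=2(18)+hi=3(24)=42

Yes: 18+24=42


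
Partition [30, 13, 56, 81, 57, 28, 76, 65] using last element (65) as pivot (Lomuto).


Pivot: 65
  30 <= 65: advance i (no swap)
  13 <= 65: advance i (no swap)
  56 <= 65: advance i (no swap)
  57 <= 65: swap -> [30, 13, 56, 57, 81, 28, 76, 65]
  28 <= 65: swap -> [30, 13, 56, 57, 28, 81, 76, 65]
Place pivot at 5: [30, 13, 56, 57, 28, 65, 76, 81]

Partitioned: [30, 13, 56, 57, 28, 65, 76, 81]


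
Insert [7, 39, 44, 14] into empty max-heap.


Insert 7: [7]
Insert 39: [39, 7]
Insert 44: [44, 7, 39]
Insert 14: [44, 14, 39, 7]

Final heap: [44, 14, 39, 7]


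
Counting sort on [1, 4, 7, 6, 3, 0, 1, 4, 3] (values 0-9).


Input: [1, 4, 7, 6, 3, 0, 1, 4, 3]
Counts: [1, 2, 0, 2, 2, 0, 1, 1, 0, 0]

Sorted: [0, 1, 1, 3, 3, 4, 4, 6, 7]


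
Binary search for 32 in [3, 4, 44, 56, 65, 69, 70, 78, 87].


Step 1: lo=0, hi=8, mid=4, val=65
Step 2: lo=0, hi=3, mid=1, val=4
Step 3: lo=2, hi=3, mid=2, val=44

Not found


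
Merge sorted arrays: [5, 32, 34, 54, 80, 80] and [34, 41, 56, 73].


Take 5 from A
Take 32 from A
Take 34 from A
Take 34 from B
Take 41 from B
Take 54 from A
Take 56 from B
Take 73 from B

Merged: [5, 32, 34, 34, 41, 54, 56, 73, 80, 80]


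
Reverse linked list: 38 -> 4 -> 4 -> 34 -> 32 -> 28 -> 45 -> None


Step 1: curr=38, set curr.next=prev(None) | reversed so far: 38
Step 2: curr=4, set curr.next=prev(38) | reversed so far: 4 -> 38
Step 3: curr=4, set curr.next=prev(4) | reversed so far: 4 -> 4 -> 38
Step 4: curr=34, set curr.next=prev(4) | reversed so far: 34 -> 4 -> 4 -> 38
Step 5: curr=32, set curr.next=prev(34) | reversed so far: 32 -> 34 -> 4 -> 4 -> 38
Step 6: curr=28, set curr.next=prev(32) | reversed so far: 28 -> 32 -> 34 -> 4 -> 4 -> 38
Step 7: curr=45, set curr.next=prev(28) | reversed so far: 45 -> 28 -> 32 -> 34 -> 4 -> 4 -> 38

45 -> 28 -> 32 -> 34 -> 4 -> 4 -> 38 -> None


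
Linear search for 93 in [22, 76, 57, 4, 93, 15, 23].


i=0: 22!=93
i=1: 76!=93
i=2: 57!=93
i=3: 4!=93
i=4: 93==93 found!

Found at 4, 5 comps


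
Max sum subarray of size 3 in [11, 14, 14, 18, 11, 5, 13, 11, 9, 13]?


[0:3]: 39
[1:4]: 46
[2:5]: 43
[3:6]: 34
[4:7]: 29
[5:8]: 29
[6:9]: 33
[7:10]: 33

Max: 46 at [1:4]


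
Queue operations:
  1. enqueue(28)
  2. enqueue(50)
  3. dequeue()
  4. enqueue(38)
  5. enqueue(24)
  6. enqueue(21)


enqueue(28) -> [28]
enqueue(50) -> [28, 50]
dequeue()->28, [50]
enqueue(38) -> [50, 38]
enqueue(24) -> [50, 38, 24]
enqueue(21) -> [50, 38, 24, 21]

Final queue: [50, 38, 24, 21]


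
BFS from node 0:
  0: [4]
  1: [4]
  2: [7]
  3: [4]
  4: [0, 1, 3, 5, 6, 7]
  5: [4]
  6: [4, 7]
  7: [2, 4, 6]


Visit 0, enqueue [4]
Visit 4, enqueue [1, 3, 5, 6, 7]
Visit 1, enqueue []
Visit 3, enqueue []
Visit 5, enqueue []
Visit 6, enqueue []
Visit 7, enqueue [2]
Visit 2, enqueue []

BFS order: [0, 4, 1, 3, 5, 6, 7, 2]


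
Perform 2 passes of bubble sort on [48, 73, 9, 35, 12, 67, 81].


Initial: [48, 73, 9, 35, 12, 67, 81]
Pass 1: [48, 9, 35, 12, 67, 73, 81] (4 swaps)
Pass 2: [9, 35, 12, 48, 67, 73, 81] (3 swaps)

After 2 passes: [9, 35, 12, 48, 67, 73, 81]


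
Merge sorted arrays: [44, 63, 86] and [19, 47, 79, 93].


Take 19 from B
Take 44 from A
Take 47 from B
Take 63 from A
Take 79 from B
Take 86 from A

Merged: [19, 44, 47, 63, 79, 86, 93]


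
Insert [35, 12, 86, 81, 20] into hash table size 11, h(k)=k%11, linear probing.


Insert 35: h=2 -> slot 2
Insert 12: h=1 -> slot 1
Insert 86: h=9 -> slot 9
Insert 81: h=4 -> slot 4
Insert 20: h=9, 1 probes -> slot 10

Table: [None, 12, 35, None, 81, None, None, None, None, 86, 20]


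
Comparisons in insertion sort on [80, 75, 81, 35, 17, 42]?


Algorithm: insertion sort
Input: [80, 75, 81, 35, 17, 42]
Sorted: [17, 35, 42, 75, 80, 81]

13


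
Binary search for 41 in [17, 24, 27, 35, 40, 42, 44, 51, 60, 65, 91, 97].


Step 1: lo=0, hi=11, mid=5, val=42
Step 2: lo=0, hi=4, mid=2, val=27
Step 3: lo=3, hi=4, mid=3, val=35
Step 4: lo=4, hi=4, mid=4, val=40

Not found


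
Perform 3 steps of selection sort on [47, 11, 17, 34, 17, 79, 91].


Initial: [47, 11, 17, 34, 17, 79, 91]
Step 1: min=11 at 1
  Swap: [11, 47, 17, 34, 17, 79, 91]
Step 2: min=17 at 2
  Swap: [11, 17, 47, 34, 17, 79, 91]
Step 3: min=17 at 4
  Swap: [11, 17, 17, 34, 47, 79, 91]

After 3 steps: [11, 17, 17, 34, 47, 79, 91]


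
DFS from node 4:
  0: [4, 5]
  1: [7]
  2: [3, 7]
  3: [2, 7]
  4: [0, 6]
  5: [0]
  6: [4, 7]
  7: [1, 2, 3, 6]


Visit 4, push [6, 0]
Visit 0, push [5]
Visit 5, push []
Visit 6, push [7]
Visit 7, push [3, 2, 1]
Visit 1, push []
Visit 2, push [3]
Visit 3, push []

DFS order: [4, 0, 5, 6, 7, 1, 2, 3]


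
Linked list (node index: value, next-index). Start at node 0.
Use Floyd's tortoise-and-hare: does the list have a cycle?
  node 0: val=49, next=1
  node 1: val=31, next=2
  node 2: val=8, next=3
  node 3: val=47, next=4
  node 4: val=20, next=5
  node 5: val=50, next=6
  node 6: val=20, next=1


Floyd's tortoise (slow, +1) and hare (fast, +2):
  init: slow=0, fast=0
  step 1: slow=1, fast=2
  step 2: slow=2, fast=4
  step 3: slow=3, fast=6
  step 4: slow=4, fast=2
  step 5: slow=5, fast=4
  step 6: slow=6, fast=6
  slow == fast at node 6: cycle detected

Cycle: yes


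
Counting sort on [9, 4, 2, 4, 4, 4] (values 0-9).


Input: [9, 4, 2, 4, 4, 4]
Counts: [0, 0, 1, 0, 4, 0, 0, 0, 0, 1]

Sorted: [2, 4, 4, 4, 4, 9]


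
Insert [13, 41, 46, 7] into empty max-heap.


Insert 13: [13]
Insert 41: [41, 13]
Insert 46: [46, 13, 41]
Insert 7: [46, 13, 41, 7]

Final heap: [46, 13, 41, 7]


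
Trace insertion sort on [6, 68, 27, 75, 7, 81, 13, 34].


Initial: [6, 68, 27, 75, 7, 81, 13, 34]
Insert 68: [6, 68, 27, 75, 7, 81, 13, 34]
Insert 27: [6, 27, 68, 75, 7, 81, 13, 34]
Insert 75: [6, 27, 68, 75, 7, 81, 13, 34]
Insert 7: [6, 7, 27, 68, 75, 81, 13, 34]
Insert 81: [6, 7, 27, 68, 75, 81, 13, 34]
Insert 13: [6, 7, 13, 27, 68, 75, 81, 34]
Insert 34: [6, 7, 13, 27, 34, 68, 75, 81]

Sorted: [6, 7, 13, 27, 34, 68, 75, 81]


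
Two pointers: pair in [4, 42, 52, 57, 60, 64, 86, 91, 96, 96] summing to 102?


lo=0(4)+hi=9(96)=100
lo=1(42)+hi=9(96)=138
lo=1(42)+hi=8(96)=138
lo=1(42)+hi=7(91)=133
lo=1(42)+hi=6(86)=128
lo=1(42)+hi=5(64)=106
lo=1(42)+hi=4(60)=102

Yes: 42+60=102


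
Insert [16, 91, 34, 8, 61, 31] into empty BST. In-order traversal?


Insert 16: root
Insert 91: R from 16
Insert 34: R from 16 -> L from 91
Insert 8: L from 16
Insert 61: R from 16 -> L from 91 -> R from 34
Insert 31: R from 16 -> L from 91 -> L from 34

In-order: [8, 16, 31, 34, 61, 91]


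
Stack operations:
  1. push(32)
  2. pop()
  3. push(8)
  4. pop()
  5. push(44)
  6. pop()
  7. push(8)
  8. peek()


push(32) -> [32]
pop()->32, []
push(8) -> [8]
pop()->8, []
push(44) -> [44]
pop()->44, []
push(8) -> [8]
peek()->8

Final stack: [8]


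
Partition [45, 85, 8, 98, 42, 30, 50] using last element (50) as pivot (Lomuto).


Pivot: 50
  45 <= 50: advance i (no swap)
  8 <= 50: swap -> [45, 8, 85, 98, 42, 30, 50]
  42 <= 50: swap -> [45, 8, 42, 98, 85, 30, 50]
  30 <= 50: swap -> [45, 8, 42, 30, 85, 98, 50]
Place pivot at 4: [45, 8, 42, 30, 50, 98, 85]

Partitioned: [45, 8, 42, 30, 50, 98, 85]


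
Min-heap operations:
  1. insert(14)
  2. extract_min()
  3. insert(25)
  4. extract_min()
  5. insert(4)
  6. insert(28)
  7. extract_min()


insert(14) -> [14]
extract_min()->14, []
insert(25) -> [25]
extract_min()->25, []
insert(4) -> [4]
insert(28) -> [4, 28]
extract_min()->4, [28]

Final heap: [28]


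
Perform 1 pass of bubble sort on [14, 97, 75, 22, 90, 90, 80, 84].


Initial: [14, 97, 75, 22, 90, 90, 80, 84]
Pass 1: [14, 75, 22, 90, 90, 80, 84, 97] (6 swaps)

After 1 pass: [14, 75, 22, 90, 90, 80, 84, 97]


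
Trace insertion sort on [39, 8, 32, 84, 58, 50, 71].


Initial: [39, 8, 32, 84, 58, 50, 71]
Insert 8: [8, 39, 32, 84, 58, 50, 71]
Insert 32: [8, 32, 39, 84, 58, 50, 71]
Insert 84: [8, 32, 39, 84, 58, 50, 71]
Insert 58: [8, 32, 39, 58, 84, 50, 71]
Insert 50: [8, 32, 39, 50, 58, 84, 71]
Insert 71: [8, 32, 39, 50, 58, 71, 84]

Sorted: [8, 32, 39, 50, 58, 71, 84]


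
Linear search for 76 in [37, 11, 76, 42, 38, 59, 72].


i=0: 37!=76
i=1: 11!=76
i=2: 76==76 found!

Found at 2, 3 comps


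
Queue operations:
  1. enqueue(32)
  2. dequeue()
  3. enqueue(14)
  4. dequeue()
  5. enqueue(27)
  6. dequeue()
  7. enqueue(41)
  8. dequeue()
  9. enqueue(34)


enqueue(32) -> [32]
dequeue()->32, []
enqueue(14) -> [14]
dequeue()->14, []
enqueue(27) -> [27]
dequeue()->27, []
enqueue(41) -> [41]
dequeue()->41, []
enqueue(34) -> [34]

Final queue: [34]


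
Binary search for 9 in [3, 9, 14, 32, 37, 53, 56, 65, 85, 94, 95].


Step 1: lo=0, hi=10, mid=5, val=53
Step 2: lo=0, hi=4, mid=2, val=14
Step 3: lo=0, hi=1, mid=0, val=3
Step 4: lo=1, hi=1, mid=1, val=9

Found at index 1


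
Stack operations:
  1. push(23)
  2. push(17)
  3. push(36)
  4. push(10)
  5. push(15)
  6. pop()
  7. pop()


push(23) -> [23]
push(17) -> [23, 17]
push(36) -> [23, 17, 36]
push(10) -> [23, 17, 36, 10]
push(15) -> [23, 17, 36, 10, 15]
pop()->15, [23, 17, 36, 10]
pop()->10, [23, 17, 36]

Final stack: [23, 17, 36]


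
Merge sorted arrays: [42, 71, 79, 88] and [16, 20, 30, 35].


Take 16 from B
Take 20 from B
Take 30 from B
Take 35 from B

Merged: [16, 20, 30, 35, 42, 71, 79, 88]


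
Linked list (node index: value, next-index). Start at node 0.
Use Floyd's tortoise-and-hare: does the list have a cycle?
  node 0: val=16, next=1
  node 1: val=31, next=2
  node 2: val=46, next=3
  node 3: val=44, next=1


Floyd's tortoise (slow, +1) and hare (fast, +2):
  init: slow=0, fast=0
  step 1: slow=1, fast=2
  step 2: slow=2, fast=1
  step 3: slow=3, fast=3
  slow == fast at node 3: cycle detected

Cycle: yes


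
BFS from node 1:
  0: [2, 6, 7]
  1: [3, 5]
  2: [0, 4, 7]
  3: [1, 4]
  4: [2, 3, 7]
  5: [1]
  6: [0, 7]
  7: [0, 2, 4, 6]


Visit 1, enqueue [3, 5]
Visit 3, enqueue [4]
Visit 5, enqueue []
Visit 4, enqueue [2, 7]
Visit 2, enqueue [0]
Visit 7, enqueue [6]
Visit 0, enqueue []
Visit 6, enqueue []

BFS order: [1, 3, 5, 4, 2, 7, 0, 6]


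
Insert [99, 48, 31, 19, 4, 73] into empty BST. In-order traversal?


Insert 99: root
Insert 48: L from 99
Insert 31: L from 99 -> L from 48
Insert 19: L from 99 -> L from 48 -> L from 31
Insert 4: L from 99 -> L from 48 -> L from 31 -> L from 19
Insert 73: L from 99 -> R from 48

In-order: [4, 19, 31, 48, 73, 99]


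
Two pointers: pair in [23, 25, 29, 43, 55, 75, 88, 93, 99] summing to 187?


lo=0(23)+hi=8(99)=122
lo=1(25)+hi=8(99)=124
lo=2(29)+hi=8(99)=128
lo=3(43)+hi=8(99)=142
lo=4(55)+hi=8(99)=154
lo=5(75)+hi=8(99)=174
lo=6(88)+hi=8(99)=187

Yes: 88+99=187


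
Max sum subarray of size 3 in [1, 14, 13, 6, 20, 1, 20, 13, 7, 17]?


[0:3]: 28
[1:4]: 33
[2:5]: 39
[3:6]: 27
[4:7]: 41
[5:8]: 34
[6:9]: 40
[7:10]: 37

Max: 41 at [4:7]


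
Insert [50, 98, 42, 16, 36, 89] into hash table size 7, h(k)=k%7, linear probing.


Insert 50: h=1 -> slot 1
Insert 98: h=0 -> slot 0
Insert 42: h=0, 2 probes -> slot 2
Insert 16: h=2, 1 probes -> slot 3
Insert 36: h=1, 3 probes -> slot 4
Insert 89: h=5 -> slot 5

Table: [98, 50, 42, 16, 36, 89, None]


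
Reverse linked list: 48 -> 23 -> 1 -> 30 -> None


Step 1: curr=48, set curr.next=prev(None) | reversed so far: 48
Step 2: curr=23, set curr.next=prev(48) | reversed so far: 23 -> 48
Step 3: curr=1, set curr.next=prev(23) | reversed so far: 1 -> 23 -> 48
Step 4: curr=30, set curr.next=prev(1) | reversed so far: 30 -> 1 -> 23 -> 48

30 -> 1 -> 23 -> 48 -> None


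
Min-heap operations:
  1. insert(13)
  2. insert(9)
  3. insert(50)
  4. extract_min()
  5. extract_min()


insert(13) -> [13]
insert(9) -> [9, 13]
insert(50) -> [9, 13, 50]
extract_min()->9, [13, 50]
extract_min()->13, [50]

Final heap: [50]


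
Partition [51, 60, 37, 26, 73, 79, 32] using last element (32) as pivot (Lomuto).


Pivot: 32
  26 <= 32: swap -> [26, 60, 37, 51, 73, 79, 32]
Place pivot at 1: [26, 32, 37, 51, 73, 79, 60]

Partitioned: [26, 32, 37, 51, 73, 79, 60]


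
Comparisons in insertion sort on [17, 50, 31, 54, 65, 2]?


Algorithm: insertion sort
Input: [17, 50, 31, 54, 65, 2]
Sorted: [2, 17, 31, 50, 54, 65]

10


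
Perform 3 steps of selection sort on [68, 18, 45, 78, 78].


Initial: [68, 18, 45, 78, 78]
Step 1: min=18 at 1
  Swap: [18, 68, 45, 78, 78]
Step 2: min=45 at 2
  Swap: [18, 45, 68, 78, 78]
Step 3: min=68 at 2
  Swap: [18, 45, 68, 78, 78]

After 3 steps: [18, 45, 68, 78, 78]


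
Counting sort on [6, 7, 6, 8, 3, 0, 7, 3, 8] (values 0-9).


Input: [6, 7, 6, 8, 3, 0, 7, 3, 8]
Counts: [1, 0, 0, 2, 0, 0, 2, 2, 2, 0]

Sorted: [0, 3, 3, 6, 6, 7, 7, 8, 8]


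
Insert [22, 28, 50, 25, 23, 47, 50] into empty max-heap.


Insert 22: [22]
Insert 28: [28, 22]
Insert 50: [50, 22, 28]
Insert 25: [50, 25, 28, 22]
Insert 23: [50, 25, 28, 22, 23]
Insert 47: [50, 25, 47, 22, 23, 28]
Insert 50: [50, 25, 50, 22, 23, 28, 47]

Final heap: [50, 25, 50, 22, 23, 28, 47]


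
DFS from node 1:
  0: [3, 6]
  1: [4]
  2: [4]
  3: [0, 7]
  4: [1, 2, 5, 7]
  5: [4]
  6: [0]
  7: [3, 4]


Visit 1, push [4]
Visit 4, push [7, 5, 2]
Visit 2, push []
Visit 5, push []
Visit 7, push [3]
Visit 3, push [0]
Visit 0, push [6]
Visit 6, push []

DFS order: [1, 4, 2, 5, 7, 3, 0, 6]


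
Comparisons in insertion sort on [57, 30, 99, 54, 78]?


Algorithm: insertion sort
Input: [57, 30, 99, 54, 78]
Sorted: [30, 54, 57, 78, 99]

7


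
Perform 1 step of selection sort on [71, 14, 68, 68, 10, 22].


Initial: [71, 14, 68, 68, 10, 22]
Step 1: min=10 at 4
  Swap: [10, 14, 68, 68, 71, 22]

After 1 step: [10, 14, 68, 68, 71, 22]


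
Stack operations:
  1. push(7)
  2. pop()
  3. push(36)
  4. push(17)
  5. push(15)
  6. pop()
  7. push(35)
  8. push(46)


push(7) -> [7]
pop()->7, []
push(36) -> [36]
push(17) -> [36, 17]
push(15) -> [36, 17, 15]
pop()->15, [36, 17]
push(35) -> [36, 17, 35]
push(46) -> [36, 17, 35, 46]

Final stack: [36, 17, 35, 46]


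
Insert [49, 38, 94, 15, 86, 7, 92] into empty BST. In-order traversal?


Insert 49: root
Insert 38: L from 49
Insert 94: R from 49
Insert 15: L from 49 -> L from 38
Insert 86: R from 49 -> L from 94
Insert 7: L from 49 -> L from 38 -> L from 15
Insert 92: R from 49 -> L from 94 -> R from 86

In-order: [7, 15, 38, 49, 86, 92, 94]


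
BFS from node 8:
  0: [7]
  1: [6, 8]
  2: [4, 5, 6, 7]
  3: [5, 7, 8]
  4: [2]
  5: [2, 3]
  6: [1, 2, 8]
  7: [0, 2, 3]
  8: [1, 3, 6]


Visit 8, enqueue [1, 3, 6]
Visit 1, enqueue []
Visit 3, enqueue [5, 7]
Visit 6, enqueue [2]
Visit 5, enqueue []
Visit 7, enqueue [0]
Visit 2, enqueue [4]
Visit 0, enqueue []
Visit 4, enqueue []

BFS order: [8, 1, 3, 6, 5, 7, 2, 0, 4]
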